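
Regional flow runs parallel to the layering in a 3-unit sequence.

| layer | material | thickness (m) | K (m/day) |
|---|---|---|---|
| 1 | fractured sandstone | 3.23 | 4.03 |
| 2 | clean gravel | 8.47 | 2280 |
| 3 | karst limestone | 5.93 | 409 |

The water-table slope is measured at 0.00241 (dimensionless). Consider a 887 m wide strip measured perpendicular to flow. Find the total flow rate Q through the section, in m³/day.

Flow is parallel to layering, so each bed carries its own Darcy discharge and the transmissivities add.
Σ(K_i·b_i) = 4.03×3.23 + 2280×8.47 + 409×5.93 = 21750 m²/day.
Hydraulic gradient i = 0.00241.
Q = Σ(K_i·b_i) · W · i = 21750 × 887 × 0.002410 = 46494 m³/day.

46500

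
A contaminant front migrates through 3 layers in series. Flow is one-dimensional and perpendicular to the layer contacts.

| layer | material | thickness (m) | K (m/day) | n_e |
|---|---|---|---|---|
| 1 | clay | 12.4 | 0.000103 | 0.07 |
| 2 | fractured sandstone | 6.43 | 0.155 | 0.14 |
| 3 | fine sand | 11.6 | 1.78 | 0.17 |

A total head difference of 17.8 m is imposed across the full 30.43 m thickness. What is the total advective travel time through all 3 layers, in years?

69.3

With flow normal to the layers, continuity requires the same specific discharge q through every layer.
Σ(b_i/K_i) = 12.4/0.000103 + 6.43/0.155 + 11.6/1.78 = 1.204e+05 d.
q = Δh / Σ(b_i/K_i) = 17.8 / 1.204e+05 = 0.0001478 m/day.
In each layer the seepage velocity is v_i = q/n_i, so the layer transit time is t_i = b_i·n_i / q:
  layer 1 (clay): t_1 = 12.4 × 0.07 / 0.0001478 = 5873 d
  layer 2 (fractured sandstone): t_2 = 6.43 × 0.14 / 0.0001478 = 6091 d
  layer 3 (fine sand): t_3 = 11.6 × 0.17 / 0.0001478 = 13343 d
Total t = Σ t_i = 25307 days = 69.29 years.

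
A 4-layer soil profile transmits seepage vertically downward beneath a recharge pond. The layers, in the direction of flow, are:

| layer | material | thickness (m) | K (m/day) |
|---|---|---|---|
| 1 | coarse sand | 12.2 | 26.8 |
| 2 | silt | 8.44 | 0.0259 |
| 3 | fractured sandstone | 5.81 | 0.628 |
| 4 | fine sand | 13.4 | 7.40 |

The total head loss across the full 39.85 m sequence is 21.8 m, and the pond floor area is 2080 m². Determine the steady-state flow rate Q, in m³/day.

134

Flow is perpendicular to layering, so the layers act in series and the equivalent K is the thickness-weighted harmonic mean.
Total thickness L = 12.2 + 8.44 + 5.81 + 13.4 = 39.85 m.
Σ(b_i/K_i) = 12.2/26.8 + 8.44/0.0259 + 5.81/0.628 + 13.4/7.40 = 337.4 d.
K_eq = L / Σ(b_i/K_i) = 39.85 / 337.4 = 0.1181 m/day.
Q = K_eq · A · (Δh/L) = 0.1181 × 2080 × (21.8/39.85) = 134.4 m³/day.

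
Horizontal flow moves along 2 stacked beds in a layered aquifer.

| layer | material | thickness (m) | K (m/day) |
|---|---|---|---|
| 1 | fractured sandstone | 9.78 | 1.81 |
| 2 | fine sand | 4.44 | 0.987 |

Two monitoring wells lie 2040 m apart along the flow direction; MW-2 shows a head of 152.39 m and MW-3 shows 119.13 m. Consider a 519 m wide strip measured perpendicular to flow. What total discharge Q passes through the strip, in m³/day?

Flow is parallel to layering, so each bed carries its own Darcy discharge and the transmissivities add.
Σ(K_i·b_i) = 1.81×9.78 + 0.987×4.44 = 22.08 m²/day.
Hydraulic gradient i = (152.39 − 119.13) / 2040 = 33.26 / 2040 = 0.01630.
Q = Σ(K_i·b_i) · W · i = 22.08 × 519 × 0.01630 = 186.9 m³/day.

187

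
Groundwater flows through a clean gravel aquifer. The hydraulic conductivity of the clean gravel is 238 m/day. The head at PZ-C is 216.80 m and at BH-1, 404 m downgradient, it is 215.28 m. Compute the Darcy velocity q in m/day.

Hydraulic gradient i = (216.80 − 215.28) / 404 = 1.52 / 404 = 0.003762.
Specific discharge q = K · i = 238.0 × 0.003762 = 0.8954 m/day.

0.895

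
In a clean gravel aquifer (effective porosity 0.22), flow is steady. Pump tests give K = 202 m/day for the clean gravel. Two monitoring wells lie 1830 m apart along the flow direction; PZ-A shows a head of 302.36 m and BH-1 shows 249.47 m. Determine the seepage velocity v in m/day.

Hydraulic gradient i = (302.36 − 249.47) / 1830 = 52.89 / 1830 = 0.02890.
Darcy flux q = K · i = 202.0 × 0.02890 = 5.838 m/day.
Seepage velocity v = q / n_e = 5.838 / 0.22 = 26.54 m/day.

26.5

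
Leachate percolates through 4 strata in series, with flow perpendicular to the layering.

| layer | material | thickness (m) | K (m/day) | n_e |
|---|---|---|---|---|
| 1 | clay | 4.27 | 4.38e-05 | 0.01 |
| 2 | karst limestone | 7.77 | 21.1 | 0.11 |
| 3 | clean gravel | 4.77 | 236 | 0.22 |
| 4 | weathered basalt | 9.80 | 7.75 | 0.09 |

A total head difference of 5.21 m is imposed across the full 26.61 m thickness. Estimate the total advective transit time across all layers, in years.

145

With flow normal to the layers, continuity requires the same specific discharge q through every layer.
Σ(b_i/K_i) = 4.27/4.38e-05 + 7.77/21.1 + 4.77/236 + 9.80/7.75 = 97490 d.
q = Δh / Σ(b_i/K_i) = 5.21 / 97490 = 5.344e-05 m/day.
In each layer the seepage velocity is v_i = q/n_i, so the layer transit time is t_i = b_i·n_i / q:
  layer 1 (clay): t_1 = 4.27 × 0.01 / 5.344e-05 = 799.0 d
  layer 2 (karst limestone): t_2 = 7.77 × 0.11 / 5.344e-05 = 15993 d
  layer 3 (clean gravel): t_3 = 4.77 × 0.22 / 5.344e-05 = 19637 d
  layer 4 (weathered basalt): t_4 = 9.80 × 0.09 / 5.344e-05 = 16504 d
Total t = Σ t_i = 52933 days = 144.9 years.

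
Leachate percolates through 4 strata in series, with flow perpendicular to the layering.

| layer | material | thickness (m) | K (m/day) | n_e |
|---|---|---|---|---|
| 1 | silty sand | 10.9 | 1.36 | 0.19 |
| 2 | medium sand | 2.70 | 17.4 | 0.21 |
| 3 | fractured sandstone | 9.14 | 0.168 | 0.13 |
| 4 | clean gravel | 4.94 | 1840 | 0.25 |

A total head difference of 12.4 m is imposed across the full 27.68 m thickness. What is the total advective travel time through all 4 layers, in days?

25.5

With flow normal to the layers, continuity requires the same specific discharge q through every layer.
Σ(b_i/K_i) = 10.9/1.36 + 2.70/17.4 + 9.14/0.168 + 4.94/1840 = 62.58 d.
q = Δh / Σ(b_i/K_i) = 12.4 / 62.58 = 0.1982 m/day.
In each layer the seepage velocity is v_i = q/n_i, so the layer transit time is t_i = b_i·n_i / q:
  layer 1 (silty sand): t_1 = 10.9 × 0.19 / 0.1982 = 10.45 d
  layer 2 (medium sand): t_2 = 2.70 × 0.21 / 0.1982 = 2.861 d
  layer 3 (fractured sandstone): t_3 = 9.14 × 0.13 / 0.1982 = 5.996 d
  layer 4 (clean gravel): t_4 = 4.94 × 0.25 / 0.1982 = 6.232 d
Total t = Σ t_i = 25.54 days.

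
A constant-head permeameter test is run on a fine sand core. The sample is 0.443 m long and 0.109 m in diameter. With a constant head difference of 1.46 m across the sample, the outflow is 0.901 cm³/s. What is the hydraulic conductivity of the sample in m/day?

2.53

Cross-sectional area A = π·(d/2)² = π × (0.109/2)² = 0.009331 m².
Convert discharge: 0.901 cm³/s = 9.010e-07 m³/s.
Darcy's law rearranged: K = Q·L / (A·Δh) = 9.010e-07 × 0.443 / (0.009331 × 1.46) = 2.930e-05 m/s = 2.531 m/day.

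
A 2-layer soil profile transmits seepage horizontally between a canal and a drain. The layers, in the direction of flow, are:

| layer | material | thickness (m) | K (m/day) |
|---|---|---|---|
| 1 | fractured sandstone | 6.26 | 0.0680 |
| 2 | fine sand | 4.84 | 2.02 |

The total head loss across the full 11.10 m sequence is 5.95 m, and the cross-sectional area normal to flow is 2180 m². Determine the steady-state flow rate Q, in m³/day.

137

Flow is perpendicular to layering, so the layers act in series and the equivalent K is the thickness-weighted harmonic mean.
Total thickness L = 6.26 + 4.84 = 11.10 m.
Σ(b_i/K_i) = 6.26/0.0680 + 4.84/2.02 = 94.45 d.
K_eq = L / Σ(b_i/K_i) = 11.10 / 94.45 = 0.1175 m/day.
Q = K_eq · A · (Δh/L) = 0.1175 × 2180 × (5.95/11.10) = 137.3 m³/day.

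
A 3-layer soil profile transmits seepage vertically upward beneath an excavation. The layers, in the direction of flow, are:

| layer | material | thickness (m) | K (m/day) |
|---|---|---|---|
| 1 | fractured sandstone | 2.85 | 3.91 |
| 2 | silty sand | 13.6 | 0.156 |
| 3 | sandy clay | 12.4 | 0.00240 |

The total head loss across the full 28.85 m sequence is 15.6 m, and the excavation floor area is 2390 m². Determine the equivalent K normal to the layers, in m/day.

0.00549

Flow is perpendicular to layering, so the layers act in series and the equivalent K is the thickness-weighted harmonic mean.
Total thickness L = 2.85 + 13.6 + 12.4 = 28.85 m.
Σ(b_i/K_i) = 2.85/3.91 + 13.6/0.156 + 12.4/0.00240 = 5255 d.
K_eq = L / Σ(b_i/K_i) = 28.85 / 5255 = 0.005490 m/day.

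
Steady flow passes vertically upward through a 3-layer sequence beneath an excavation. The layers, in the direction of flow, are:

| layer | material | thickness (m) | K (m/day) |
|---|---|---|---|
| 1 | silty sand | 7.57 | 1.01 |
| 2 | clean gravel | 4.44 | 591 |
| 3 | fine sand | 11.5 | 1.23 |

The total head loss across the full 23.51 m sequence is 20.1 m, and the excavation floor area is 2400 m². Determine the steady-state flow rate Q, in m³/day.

2860

Flow is perpendicular to layering, so the layers act in series and the equivalent K is the thickness-weighted harmonic mean.
Total thickness L = 7.57 + 4.44 + 11.5 = 23.51 m.
Σ(b_i/K_i) = 7.57/1.01 + 4.44/591 + 11.5/1.23 = 16.85 d.
K_eq = L / Σ(b_i/K_i) = 23.51 / 16.85 = 1.395 m/day.
Q = K_eq · A · (Δh/L) = 1.395 × 2400 × (20.1/23.51) = 2863 m³/day.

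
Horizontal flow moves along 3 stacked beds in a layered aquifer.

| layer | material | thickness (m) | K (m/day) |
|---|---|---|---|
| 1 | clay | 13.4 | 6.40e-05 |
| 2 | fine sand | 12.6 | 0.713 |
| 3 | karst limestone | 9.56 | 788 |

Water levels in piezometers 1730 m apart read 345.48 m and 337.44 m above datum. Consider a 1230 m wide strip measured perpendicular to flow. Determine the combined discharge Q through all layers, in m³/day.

43100

Flow is parallel to layering, so each bed carries its own Darcy discharge and the transmissivities add.
Σ(K_i·b_i) = 6.40e-05×13.4 + 0.713×12.6 + 788×9.56 = 7542 m²/day.
Hydraulic gradient i = (345.48 − 337.44) / 1730 = 8.04 / 1730 = 0.004647.
Q = Σ(K_i·b_i) · W · i = 7542 × 1230 × 0.004647 = 43114 m³/day.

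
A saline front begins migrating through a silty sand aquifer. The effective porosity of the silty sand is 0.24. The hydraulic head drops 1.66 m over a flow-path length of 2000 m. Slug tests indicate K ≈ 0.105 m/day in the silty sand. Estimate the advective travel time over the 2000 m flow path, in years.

15100

Hydraulic gradient i = Δh / L = 1.66 / 2000 = 0.0008300.
Darcy flux q = K · i = 0.1050 × 0.0008300 = 8.715e-05 m/day.
Seepage velocity v = q / n_e = 8.715e-05 / 0.24 = 0.0003631 m/day.
Travel time t = L / v = 2000 / 0.0003631 = 5.508e+06 days = 15079 years.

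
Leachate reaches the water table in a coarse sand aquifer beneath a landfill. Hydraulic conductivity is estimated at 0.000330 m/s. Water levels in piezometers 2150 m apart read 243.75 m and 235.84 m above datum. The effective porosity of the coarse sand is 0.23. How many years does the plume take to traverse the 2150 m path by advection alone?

Convert K: 0.000330 m/s × 86400 = 28.51 m/day.
Hydraulic gradient i = (243.75 − 235.84) / 2150 = 7.91 / 2150 = 0.003679.
Darcy flux q = K · i = 28.51 × 0.003679 = 0.1049 m/day.
Seepage velocity v = q / n_e = 0.1049 / 0.23 = 0.4561 m/day.
Travel time t = L / v = 2150 / 0.4561 = 4714 days = 12.91 years.

12.9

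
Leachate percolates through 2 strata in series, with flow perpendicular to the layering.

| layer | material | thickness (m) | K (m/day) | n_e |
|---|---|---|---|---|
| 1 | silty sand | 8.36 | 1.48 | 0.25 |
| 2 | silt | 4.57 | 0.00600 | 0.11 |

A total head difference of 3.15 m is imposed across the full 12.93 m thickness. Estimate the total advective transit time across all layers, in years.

1.73

With flow normal to the layers, continuity requires the same specific discharge q through every layer.
Σ(b_i/K_i) = 8.36/1.48 + 4.57/0.00600 = 767.3 d.
q = Δh / Σ(b_i/K_i) = 3.15 / 767.3 = 0.004105 m/day.
In each layer the seepage velocity is v_i = q/n_i, so the layer transit time is t_i = b_i·n_i / q:
  layer 1 (silty sand): t_1 = 8.36 × 0.25 / 0.004105 = 509.1 d
  layer 2 (silt): t_2 = 4.57 × 0.11 / 0.004105 = 122.5 d
Total t = Σ t_i = 631.6 days = 1.729 years.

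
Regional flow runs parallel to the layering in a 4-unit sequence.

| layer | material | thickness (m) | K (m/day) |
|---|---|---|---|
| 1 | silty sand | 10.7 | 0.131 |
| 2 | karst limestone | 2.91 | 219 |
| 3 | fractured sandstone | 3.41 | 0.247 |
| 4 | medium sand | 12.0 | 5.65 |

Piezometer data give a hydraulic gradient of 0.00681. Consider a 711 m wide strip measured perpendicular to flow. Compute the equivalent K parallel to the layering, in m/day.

Flow is parallel to layering, so each bed carries its own Darcy discharge and the transmissivities add.
Σ(K_i·b_i) = 0.131×10.7 + 219×2.91 + 0.247×3.41 + 5.65×12.0 = 707.3 m²/day.
Total thickness b = 29.02 m, so K_eq = Σ(K_i·b_i)/b = 24.37 m/day.

24.4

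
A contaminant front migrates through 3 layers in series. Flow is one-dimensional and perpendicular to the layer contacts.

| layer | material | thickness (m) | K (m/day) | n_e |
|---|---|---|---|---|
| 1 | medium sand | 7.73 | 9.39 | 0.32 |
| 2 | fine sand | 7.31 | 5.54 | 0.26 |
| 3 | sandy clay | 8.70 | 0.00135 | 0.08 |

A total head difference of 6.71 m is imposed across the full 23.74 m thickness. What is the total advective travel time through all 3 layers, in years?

13.3

With flow normal to the layers, continuity requires the same specific discharge q through every layer.
Σ(b_i/K_i) = 7.73/9.39 + 7.31/5.54 + 8.70/0.00135 = 6447 d.
q = Δh / Σ(b_i/K_i) = 6.71 / 6447 = 0.001041 m/day.
In each layer the seepage velocity is v_i = q/n_i, so the layer transit time is t_i = b_i·n_i / q:
  layer 1 (medium sand): t_1 = 7.73 × 0.32 / 0.001041 = 2376 d
  layer 2 (fine sand): t_2 = 7.31 × 0.26 / 0.001041 = 1826 d
  layer 3 (sandy clay): t_3 = 8.70 × 0.08 / 0.001041 = 668.7 d
Total t = Σ t_i = 4871 days = 13.34 years.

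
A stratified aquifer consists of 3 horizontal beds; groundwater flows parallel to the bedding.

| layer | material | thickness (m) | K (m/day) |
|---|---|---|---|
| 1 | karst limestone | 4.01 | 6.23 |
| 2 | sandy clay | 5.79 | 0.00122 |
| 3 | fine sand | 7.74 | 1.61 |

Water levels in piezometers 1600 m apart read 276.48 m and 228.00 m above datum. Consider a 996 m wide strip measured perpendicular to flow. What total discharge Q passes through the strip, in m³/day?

Flow is parallel to layering, so each bed carries its own Darcy discharge and the transmissivities add.
Σ(K_i·b_i) = 6.23×4.01 + 0.00122×5.79 + 1.61×7.74 = 37.45 m²/day.
Hydraulic gradient i = (276.48 − 228.00) / 1600 = 48.48 / 1600 = 0.03030.
Q = Σ(K_i·b_i) · W · i = 37.45 × 996 × 0.03030 = 1130 m³/day.

1130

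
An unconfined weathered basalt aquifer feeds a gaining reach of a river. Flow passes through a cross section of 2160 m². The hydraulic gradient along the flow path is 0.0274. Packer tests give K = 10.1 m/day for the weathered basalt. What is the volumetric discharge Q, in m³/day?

598

Hydraulic gradient i = 0.0274.
Darcy's law: Q = K · A · i = 10.10 × 2160 × 0.02740 = 597.8 m³/day.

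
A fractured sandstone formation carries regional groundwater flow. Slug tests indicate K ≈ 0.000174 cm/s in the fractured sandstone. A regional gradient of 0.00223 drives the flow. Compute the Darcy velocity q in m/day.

Convert K: 0.000174 cm/s × 864 = 0.1503 m/day.
Hydraulic gradient i = 0.00223.
Specific discharge q = K · i = 0.1503 × 0.002230 = 0.0003352 m/day.

0.000335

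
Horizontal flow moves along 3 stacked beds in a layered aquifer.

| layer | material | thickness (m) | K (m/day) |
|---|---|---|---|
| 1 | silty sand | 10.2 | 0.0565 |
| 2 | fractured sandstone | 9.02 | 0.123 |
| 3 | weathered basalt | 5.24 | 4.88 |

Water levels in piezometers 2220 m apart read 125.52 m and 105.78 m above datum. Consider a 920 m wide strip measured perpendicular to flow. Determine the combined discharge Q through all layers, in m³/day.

223

Flow is parallel to layering, so each bed carries its own Darcy discharge and the transmissivities add.
Σ(K_i·b_i) = 0.0565×10.2 + 0.123×9.02 + 4.88×5.24 = 27.26 m²/day.
Hydraulic gradient i = (125.52 − 105.78) / 2220 = 19.74 / 2220 = 0.008892.
Q = Σ(K_i·b_i) · W · i = 27.26 × 920 × 0.008892 = 223.0 m³/day.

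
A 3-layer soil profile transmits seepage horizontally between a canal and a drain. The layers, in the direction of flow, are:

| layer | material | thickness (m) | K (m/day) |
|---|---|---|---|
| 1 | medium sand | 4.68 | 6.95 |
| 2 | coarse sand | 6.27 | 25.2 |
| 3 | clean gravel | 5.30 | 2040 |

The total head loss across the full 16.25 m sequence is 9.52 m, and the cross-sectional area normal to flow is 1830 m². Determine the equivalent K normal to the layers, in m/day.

17.6

Flow is perpendicular to layering, so the layers act in series and the equivalent K is the thickness-weighted harmonic mean.
Total thickness L = 4.68 + 6.27 + 5.30 = 16.25 m.
Σ(b_i/K_i) = 4.68/6.95 + 6.27/25.2 + 5.30/2040 = 0.9248 d.
K_eq = L / Σ(b_i/K_i) = 16.25 / 0.9248 = 17.57 m/day.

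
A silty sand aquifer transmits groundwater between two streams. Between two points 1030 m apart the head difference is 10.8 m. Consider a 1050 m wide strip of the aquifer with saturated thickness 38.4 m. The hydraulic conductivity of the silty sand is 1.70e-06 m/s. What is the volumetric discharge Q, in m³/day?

Convert K: 1.70e-06 m/s × 86400 = 0.1469 m/day.
Cross-sectional area A = 1050 × 38.4 = 40320 m².
Hydraulic gradient i = Δh / L = 10.8 / 1030 = 0.01049.
Darcy's law: Q = K · A · i = 0.1469 × 40320 × 0.01049 = 62.10 m³/day.

62.1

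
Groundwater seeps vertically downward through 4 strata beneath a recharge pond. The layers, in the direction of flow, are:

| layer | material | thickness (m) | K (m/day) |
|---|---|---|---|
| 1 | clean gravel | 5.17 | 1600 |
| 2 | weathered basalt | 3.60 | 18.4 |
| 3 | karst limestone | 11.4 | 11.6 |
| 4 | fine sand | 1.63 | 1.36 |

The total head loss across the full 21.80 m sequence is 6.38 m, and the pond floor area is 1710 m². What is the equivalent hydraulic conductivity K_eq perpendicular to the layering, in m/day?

Flow is perpendicular to layering, so the layers act in series and the equivalent K is the thickness-weighted harmonic mean.
Total thickness L = 5.17 + 3.60 + 11.4 + 1.63 = 21.80 m.
Σ(b_i/K_i) = 5.17/1600 + 3.60/18.4 + 11.4/11.6 + 1.63/1.36 = 2.380 d.
K_eq = L / Σ(b_i/K_i) = 21.80 / 2.380 = 9.159 m/day.

9.16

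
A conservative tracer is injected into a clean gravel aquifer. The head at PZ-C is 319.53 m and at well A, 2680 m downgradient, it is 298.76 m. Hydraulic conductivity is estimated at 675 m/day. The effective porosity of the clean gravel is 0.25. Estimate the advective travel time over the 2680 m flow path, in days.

Hydraulic gradient i = (319.53 − 298.76) / 2680 = 20.77 / 2680 = 0.007750.
Darcy flux q = K · i = 675.0 × 0.007750 = 5.231 m/day.
Seepage velocity v = q / n_e = 5.231 / 0.25 = 20.93 m/day.
Travel time t = L / v = 2680 / 20.93 = 128.1 days.

128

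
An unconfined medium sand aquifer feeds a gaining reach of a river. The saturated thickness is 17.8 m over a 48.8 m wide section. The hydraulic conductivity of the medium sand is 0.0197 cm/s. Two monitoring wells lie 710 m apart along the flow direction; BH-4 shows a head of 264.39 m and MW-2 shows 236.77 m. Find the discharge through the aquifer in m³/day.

575

Convert K: 0.0197 cm/s × 864 = 17.02 m/day.
Cross-sectional area A = 48.8 × 17.8 = 868.6 m².
Hydraulic gradient i = (264.39 − 236.77) / 710 = 27.62 / 710 = 0.03890.
Darcy's law: Q = K · A · i = 17.02 × 868.6 × 0.03890 = 575.2 m³/day.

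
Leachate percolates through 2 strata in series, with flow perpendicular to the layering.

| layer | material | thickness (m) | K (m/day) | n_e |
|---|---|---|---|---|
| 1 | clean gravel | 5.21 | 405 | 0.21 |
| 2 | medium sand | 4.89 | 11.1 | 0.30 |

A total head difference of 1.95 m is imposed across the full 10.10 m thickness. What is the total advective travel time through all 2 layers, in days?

With flow normal to the layers, continuity requires the same specific discharge q through every layer.
Σ(b_i/K_i) = 5.21/405 + 4.89/11.1 = 0.4534 d.
q = Δh / Σ(b_i/K_i) = 1.95 / 0.4534 = 4.301 m/day.
In each layer the seepage velocity is v_i = q/n_i, so the layer transit time is t_i = b_i·n_i / q:
  layer 1 (clean gravel): t_1 = 5.21 × 0.21 / 4.301 = 0.2544 d
  layer 2 (medium sand): t_2 = 4.89 × 0.30 / 4.301 = 0.3411 d
Total t = Σ t_i = 0.5955 days.

0.595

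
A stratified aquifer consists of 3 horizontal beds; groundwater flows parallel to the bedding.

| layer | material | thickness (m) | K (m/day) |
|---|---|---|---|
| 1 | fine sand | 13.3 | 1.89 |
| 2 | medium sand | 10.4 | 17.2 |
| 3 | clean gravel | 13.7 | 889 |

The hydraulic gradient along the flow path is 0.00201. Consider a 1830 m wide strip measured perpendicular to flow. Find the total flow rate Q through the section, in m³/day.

Flow is parallel to layering, so each bed carries its own Darcy discharge and the transmissivities add.
Σ(K_i·b_i) = 1.89×13.3 + 17.2×10.4 + 889×13.7 = 12383 m²/day.
Hydraulic gradient i = 0.00201.
Q = Σ(K_i·b_i) · W · i = 12383 × 1830 × 0.002010 = 45550 m³/day.

45500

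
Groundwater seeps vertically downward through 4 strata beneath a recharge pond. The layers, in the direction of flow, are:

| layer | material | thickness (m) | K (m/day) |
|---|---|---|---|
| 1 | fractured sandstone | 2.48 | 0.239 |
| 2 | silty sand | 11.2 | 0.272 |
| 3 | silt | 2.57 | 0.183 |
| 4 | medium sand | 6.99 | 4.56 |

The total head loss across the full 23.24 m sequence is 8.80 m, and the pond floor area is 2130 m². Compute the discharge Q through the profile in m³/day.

279

Flow is perpendicular to layering, so the layers act in series and the equivalent K is the thickness-weighted harmonic mean.
Total thickness L = 2.48 + 11.2 + 2.57 + 6.99 = 23.24 m.
Σ(b_i/K_i) = 2.48/0.239 + 11.2/0.272 + 2.57/0.183 + 6.99/4.56 = 67.13 d.
K_eq = L / Σ(b_i/K_i) = 23.24 / 67.13 = 0.3462 m/day.
Q = K_eq · A · (Δh/L) = 0.3462 × 2130 × (8.80/23.24) = 279.2 m³/day.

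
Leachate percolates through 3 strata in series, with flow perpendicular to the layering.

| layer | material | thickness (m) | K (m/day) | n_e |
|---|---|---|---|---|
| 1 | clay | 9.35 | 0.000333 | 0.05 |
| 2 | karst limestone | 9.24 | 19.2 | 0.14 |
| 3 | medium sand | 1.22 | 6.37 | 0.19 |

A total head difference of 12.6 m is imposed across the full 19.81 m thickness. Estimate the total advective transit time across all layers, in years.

With flow normal to the layers, continuity requires the same specific discharge q through every layer.
Σ(b_i/K_i) = 9.35/0.000333 + 9.24/19.2 + 1.22/6.37 = 28079 d.
q = Δh / Σ(b_i/K_i) = 12.6 / 28079 = 0.0004487 m/day.
In each layer the seepage velocity is v_i = q/n_i, so the layer transit time is t_i = b_i·n_i / q:
  layer 1 (clay): t_1 = 9.35 × 0.05 / 0.0004487 = 1042 d
  layer 2 (karst limestone): t_2 = 9.24 × 0.14 / 0.0004487 = 2883 d
  layer 3 (medium sand): t_3 = 1.22 × 0.19 / 0.0004487 = 516.6 d
Total t = Σ t_i = 4441 days = 12.16 years.

12.2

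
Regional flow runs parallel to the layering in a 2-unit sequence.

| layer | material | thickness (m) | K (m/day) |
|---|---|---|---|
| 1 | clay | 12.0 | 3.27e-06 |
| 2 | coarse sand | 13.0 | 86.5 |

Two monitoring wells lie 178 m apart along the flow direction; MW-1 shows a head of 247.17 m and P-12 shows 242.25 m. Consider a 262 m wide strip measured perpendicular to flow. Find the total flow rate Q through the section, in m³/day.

Flow is parallel to layering, so each bed carries its own Darcy discharge and the transmissivities add.
Σ(K_i·b_i) = 3.27e-06×12.0 + 86.5×13.0 = 1125 m²/day.
Hydraulic gradient i = (247.17 − 242.25) / 178 = 4.92 / 178 = 0.02764.
Q = Σ(K_i·b_i) · W · i = 1125 × 262 × 0.02764 = 8143 m³/day.

8140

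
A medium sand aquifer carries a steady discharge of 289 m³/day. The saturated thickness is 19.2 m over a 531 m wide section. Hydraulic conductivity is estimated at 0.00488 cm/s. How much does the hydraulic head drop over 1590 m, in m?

Convert K: 0.00488 cm/s × 864 = 4.216 m/day.
Cross-sectional area A = 531 × 19.2 = 10195 m².
From Q = K·A·i, i = Q / (K·A) = 289 / (4.216 × 10195) = 0.006723.
Head loss Δh = i · L = 0.006723 × 1590 = 10.69 m.

10.7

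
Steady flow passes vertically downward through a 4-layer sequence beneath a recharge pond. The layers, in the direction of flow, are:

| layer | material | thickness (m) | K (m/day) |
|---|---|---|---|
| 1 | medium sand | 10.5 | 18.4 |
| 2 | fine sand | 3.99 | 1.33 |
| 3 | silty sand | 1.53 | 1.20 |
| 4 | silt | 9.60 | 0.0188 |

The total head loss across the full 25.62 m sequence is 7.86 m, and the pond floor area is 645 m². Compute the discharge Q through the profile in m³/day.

9.83

Flow is perpendicular to layering, so the layers act in series and the equivalent K is the thickness-weighted harmonic mean.
Total thickness L = 10.5 + 3.99 + 1.53 + 9.60 = 25.62 m.
Σ(b_i/K_i) = 10.5/18.4 + 3.99/1.33 + 1.53/1.20 + 9.60/0.0188 = 515.5 d.
K_eq = L / Σ(b_i/K_i) = 25.62 / 515.5 = 0.04970 m/day.
Q = K_eq · A · (Δh/L) = 0.04970 × 645 × (7.86/25.62) = 9.835 m³/day.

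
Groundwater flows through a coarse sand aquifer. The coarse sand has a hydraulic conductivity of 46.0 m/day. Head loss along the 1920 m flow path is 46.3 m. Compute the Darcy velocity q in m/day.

Hydraulic gradient i = Δh / L = 46.3 / 1920 = 0.02411.
Specific discharge q = K · i = 46.00 × 0.02411 = 1.109 m/day.

1.11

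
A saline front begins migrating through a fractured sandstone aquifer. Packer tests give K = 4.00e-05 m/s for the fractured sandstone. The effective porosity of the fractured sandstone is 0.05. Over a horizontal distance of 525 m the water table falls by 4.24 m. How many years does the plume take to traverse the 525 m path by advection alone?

2.57

Convert K: 4.00e-05 m/s × 86400 = 3.456 m/day.
Hydraulic gradient i = Δh / L = 4.24 / 525 = 0.008076.
Darcy flux q = K · i = 3.456 × 0.008076 = 0.02791 m/day.
Seepage velocity v = q / n_e = 0.02791 / 0.05 = 0.5582 m/day.
Travel time t = L / v = 525 / 0.5582 = 940.5 days = 2.575 years.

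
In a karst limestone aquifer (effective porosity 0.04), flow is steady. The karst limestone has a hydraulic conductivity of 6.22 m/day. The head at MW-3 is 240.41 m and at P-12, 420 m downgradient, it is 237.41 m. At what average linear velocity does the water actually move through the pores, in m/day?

1.11

Hydraulic gradient i = (240.41 − 237.41) / 420 = 3 / 420 = 0.007143.
Darcy flux q = K · i = 6.220 × 0.007143 = 0.04443 m/day.
Seepage velocity v = q / n_e = 0.04443 / 0.04 = 1.111 m/day.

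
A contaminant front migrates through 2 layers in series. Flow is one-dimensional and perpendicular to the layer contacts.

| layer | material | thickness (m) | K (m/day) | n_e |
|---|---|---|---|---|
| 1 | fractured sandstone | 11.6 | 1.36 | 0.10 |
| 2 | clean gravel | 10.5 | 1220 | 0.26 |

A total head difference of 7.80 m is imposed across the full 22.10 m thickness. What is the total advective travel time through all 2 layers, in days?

4.26

With flow normal to the layers, continuity requires the same specific discharge q through every layer.
Σ(b_i/K_i) = 11.6/1.36 + 10.5/1220 = 8.538 d.
q = Δh / Σ(b_i/K_i) = 7.80 / 8.538 = 0.9136 m/day.
In each layer the seepage velocity is v_i = q/n_i, so the layer transit time is t_i = b_i·n_i / q:
  layer 1 (fractured sandstone): t_1 = 11.6 × 0.10 / 0.9136 = 1.270 d
  layer 2 (clean gravel): t_2 = 10.5 × 0.26 / 0.9136 = 2.988 d
Total t = Σ t_i = 4.258 days.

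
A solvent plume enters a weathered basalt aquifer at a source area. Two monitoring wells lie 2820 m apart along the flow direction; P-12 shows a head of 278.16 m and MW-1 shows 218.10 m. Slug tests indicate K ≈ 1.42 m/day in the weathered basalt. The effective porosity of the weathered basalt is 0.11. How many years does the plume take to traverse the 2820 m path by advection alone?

28.1

Hydraulic gradient i = (278.16 − 218.10) / 2820 = 60.06 / 2820 = 0.02130.
Darcy flux q = K · i = 1.420 × 0.02130 = 0.03024 m/day.
Seepage velocity v = q / n_e = 0.03024 / 0.11 = 0.2749 m/day.
Travel time t = L / v = 2820 / 0.2749 = 10257 days = 28.08 years.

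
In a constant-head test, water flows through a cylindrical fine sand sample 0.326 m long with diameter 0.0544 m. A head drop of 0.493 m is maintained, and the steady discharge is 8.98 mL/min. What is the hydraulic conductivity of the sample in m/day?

Cross-sectional area A = π·(d/2)² = π × (0.0544/2)² = 0.002324 m².
Convert discharge: 8.98 mL/min = 1.497e-07 m³/s.
Darcy's law rearranged: K = Q·L / (A·Δh) = 1.497e-07 × 0.326 / (0.002324 × 0.493) = 4.258e-05 m/s = 3.679 m/day.

3.68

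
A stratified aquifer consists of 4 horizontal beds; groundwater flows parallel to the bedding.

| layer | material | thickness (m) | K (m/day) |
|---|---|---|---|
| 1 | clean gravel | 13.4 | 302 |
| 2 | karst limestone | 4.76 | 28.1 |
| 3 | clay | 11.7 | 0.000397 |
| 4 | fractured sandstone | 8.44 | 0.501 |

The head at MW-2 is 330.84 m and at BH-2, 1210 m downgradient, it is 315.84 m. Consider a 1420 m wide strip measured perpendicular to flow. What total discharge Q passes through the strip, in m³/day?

Flow is parallel to layering, so each bed carries its own Darcy discharge and the transmissivities add.
Σ(K_i·b_i) = 302×13.4 + 28.1×4.76 + 0.000397×11.7 + 0.501×8.44 = 4185 m²/day.
Hydraulic gradient i = (330.84 − 315.84) / 1210 = 15 / 1210 = 0.01240.
Q = Σ(K_i·b_i) · W · i = 4185 × 1420 × 0.01240 = 73666 m³/day.

73700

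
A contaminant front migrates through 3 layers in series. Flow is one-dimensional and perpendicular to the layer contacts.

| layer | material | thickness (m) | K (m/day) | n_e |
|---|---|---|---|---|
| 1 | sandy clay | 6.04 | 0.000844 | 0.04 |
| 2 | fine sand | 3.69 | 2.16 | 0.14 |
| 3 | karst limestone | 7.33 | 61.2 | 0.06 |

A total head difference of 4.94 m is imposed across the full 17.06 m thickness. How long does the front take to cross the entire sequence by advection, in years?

4.75

With flow normal to the layers, continuity requires the same specific discharge q through every layer.
Σ(b_i/K_i) = 6.04/0.000844 + 3.69/2.16 + 7.33/61.2 = 7158 d.
q = Δh / Σ(b_i/K_i) = 4.94 / 7158 = 0.0006901 m/day.
In each layer the seepage velocity is v_i = q/n_i, so the layer transit time is t_i = b_i·n_i / q:
  layer 1 (sandy clay): t_1 = 6.04 × 0.04 / 0.0006901 = 350.1 d
  layer 2 (fine sand): t_2 = 3.69 × 0.14 / 0.0006901 = 748.6 d
  layer 3 (karst limestone): t_3 = 7.33 × 0.06 / 0.0006901 = 637.3 d
Total t = Σ t_i = 1736 days = 4.753 years.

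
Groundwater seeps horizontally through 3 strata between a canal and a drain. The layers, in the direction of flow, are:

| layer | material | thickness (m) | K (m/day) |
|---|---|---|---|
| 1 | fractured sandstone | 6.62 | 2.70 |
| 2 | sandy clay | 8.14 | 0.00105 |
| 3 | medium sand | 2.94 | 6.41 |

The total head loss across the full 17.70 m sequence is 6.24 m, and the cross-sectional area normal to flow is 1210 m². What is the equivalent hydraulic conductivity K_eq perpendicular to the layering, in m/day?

0.00228

Flow is perpendicular to layering, so the layers act in series and the equivalent K is the thickness-weighted harmonic mean.
Total thickness L = 6.62 + 8.14 + 2.94 = 17.70 m.
Σ(b_i/K_i) = 6.62/2.70 + 8.14/0.00105 + 2.94/6.41 = 7755 d.
K_eq = L / Σ(b_i/K_i) = 17.70 / 7755 = 0.002282 m/day.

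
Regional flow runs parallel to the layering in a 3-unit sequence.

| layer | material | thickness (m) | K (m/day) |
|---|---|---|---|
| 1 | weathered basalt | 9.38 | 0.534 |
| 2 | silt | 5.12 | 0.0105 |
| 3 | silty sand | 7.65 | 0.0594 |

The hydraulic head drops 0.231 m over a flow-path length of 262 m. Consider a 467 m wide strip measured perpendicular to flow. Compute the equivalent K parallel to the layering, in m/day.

0.249

Flow is parallel to layering, so each bed carries its own Darcy discharge and the transmissivities add.
Σ(K_i·b_i) = 0.534×9.38 + 0.0105×5.12 + 0.0594×7.65 = 5.517 m²/day.
Total thickness b = 22.15 m, so K_eq = Σ(K_i·b_i)/b = 0.2491 m/day.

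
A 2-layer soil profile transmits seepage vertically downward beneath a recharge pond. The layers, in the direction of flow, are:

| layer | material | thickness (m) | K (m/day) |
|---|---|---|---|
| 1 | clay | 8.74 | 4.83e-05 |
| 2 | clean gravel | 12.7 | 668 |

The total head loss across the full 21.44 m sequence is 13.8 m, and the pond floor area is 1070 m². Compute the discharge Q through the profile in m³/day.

Flow is perpendicular to layering, so the layers act in series and the equivalent K is the thickness-weighted harmonic mean.
Total thickness L = 8.74 + 12.7 = 21.44 m.
Σ(b_i/K_i) = 8.74/4.83e-05 + 12.7/668 = 1.810e+05 d.
K_eq = L / Σ(b_i/K_i) = 21.44 / 1.810e+05 = 0.0001185 m/day.
Q = K_eq · A · (Δh/L) = 0.0001185 × 1070 × (13.8/21.44) = 0.08160 m³/day.

0.0816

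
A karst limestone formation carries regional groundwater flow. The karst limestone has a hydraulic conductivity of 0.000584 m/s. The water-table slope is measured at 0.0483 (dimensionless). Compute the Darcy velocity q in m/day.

Convert K: 0.000584 m/s × 86400 = 50.46 m/day.
Hydraulic gradient i = 0.0483.
Specific discharge q = K · i = 50.46 × 0.04830 = 2.437 m/day.

2.44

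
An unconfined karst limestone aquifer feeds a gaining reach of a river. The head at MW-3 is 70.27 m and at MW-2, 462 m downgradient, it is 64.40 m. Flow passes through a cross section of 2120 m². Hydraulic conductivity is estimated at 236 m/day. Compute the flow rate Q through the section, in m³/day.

6360

Hydraulic gradient i = (70.27 − 64.40) / 462 = 5.87 / 462 = 0.01271.
Darcy's law: Q = K · A · i = 236.0 × 2120 × 0.01271 = 6357 m³/day.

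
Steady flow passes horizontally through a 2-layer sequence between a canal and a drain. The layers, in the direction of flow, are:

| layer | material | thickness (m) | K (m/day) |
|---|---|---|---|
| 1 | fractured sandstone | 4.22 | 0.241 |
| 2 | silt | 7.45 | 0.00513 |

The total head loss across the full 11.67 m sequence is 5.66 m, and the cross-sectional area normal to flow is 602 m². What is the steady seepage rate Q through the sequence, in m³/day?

Flow is perpendicular to layering, so the layers act in series and the equivalent K is the thickness-weighted harmonic mean.
Total thickness L = 4.22 + 7.45 = 11.67 m.
Σ(b_i/K_i) = 4.22/0.241 + 7.45/0.00513 = 1470 d.
K_eq = L / Σ(b_i/K_i) = 11.67 / 1470 = 0.007940 m/day.
Q = K_eq · A · (Δh/L) = 0.007940 × 602 × (5.66/11.67) = 2.318 m³/day.

2.32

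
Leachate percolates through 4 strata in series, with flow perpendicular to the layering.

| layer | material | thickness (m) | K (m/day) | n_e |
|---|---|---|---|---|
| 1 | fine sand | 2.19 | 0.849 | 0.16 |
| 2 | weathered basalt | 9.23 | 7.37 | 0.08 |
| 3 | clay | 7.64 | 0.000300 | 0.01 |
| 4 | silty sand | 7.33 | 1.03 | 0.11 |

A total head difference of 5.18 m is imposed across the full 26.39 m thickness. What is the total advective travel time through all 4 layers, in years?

26.5

With flow normal to the layers, continuity requires the same specific discharge q through every layer.
Σ(b_i/K_i) = 2.19/0.849 + 9.23/7.37 + 7.64/0.000300 + 7.33/1.03 = 25478 d.
q = Δh / Σ(b_i/K_i) = 5.18 / 25478 = 0.0002033 m/day.
In each layer the seepage velocity is v_i = q/n_i, so the layer transit time is t_i = b_i·n_i / q:
  layer 1 (fine sand): t_1 = 2.19 × 0.16 / 0.0002033 = 1723 d
  layer 2 (weathered basalt): t_2 = 9.23 × 0.08 / 0.0002033 = 3632 d
  layer 3 (clay): t_3 = 7.64 × 0.01 / 0.0002033 = 375.8 d
  layer 4 (silty sand): t_4 = 7.33 × 0.11 / 0.0002033 = 3966 d
Total t = Σ t_i = 9697 days = 26.55 years.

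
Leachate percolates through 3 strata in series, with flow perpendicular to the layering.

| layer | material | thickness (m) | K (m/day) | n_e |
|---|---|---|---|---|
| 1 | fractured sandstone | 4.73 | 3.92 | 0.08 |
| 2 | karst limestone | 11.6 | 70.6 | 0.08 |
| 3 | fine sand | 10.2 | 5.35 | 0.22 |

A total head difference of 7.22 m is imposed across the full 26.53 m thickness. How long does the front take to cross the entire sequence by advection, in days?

1.61

With flow normal to the layers, continuity requires the same specific discharge q through every layer.
Σ(b_i/K_i) = 4.73/3.92 + 11.6/70.6 + 10.2/5.35 = 3.277 d.
q = Δh / Σ(b_i/K_i) = 7.22 / 3.277 = 2.203 m/day.
In each layer the seepage velocity is v_i = q/n_i, so the layer transit time is t_i = b_i·n_i / q:
  layer 1 (fractured sandstone): t_1 = 4.73 × 0.08 / 2.203 = 0.1718 d
  layer 2 (karst limestone): t_2 = 11.6 × 0.08 / 2.203 = 0.4213 d
  layer 3 (fine sand): t_3 = 10.2 × 0.22 / 2.203 = 1.019 d
Total t = Σ t_i = 1.612 days.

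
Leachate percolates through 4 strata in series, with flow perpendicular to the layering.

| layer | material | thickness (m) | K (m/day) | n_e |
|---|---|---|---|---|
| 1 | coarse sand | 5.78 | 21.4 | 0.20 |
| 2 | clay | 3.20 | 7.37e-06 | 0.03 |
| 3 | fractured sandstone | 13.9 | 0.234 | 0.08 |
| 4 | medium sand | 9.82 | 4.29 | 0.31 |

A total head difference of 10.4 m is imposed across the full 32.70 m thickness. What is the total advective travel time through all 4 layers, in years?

With flow normal to the layers, continuity requires the same specific discharge q through every layer.
Σ(b_i/K_i) = 5.78/21.4 + 3.20/7.37e-06 + 13.9/0.234 + 9.82/4.29 = 4.343e+05 d.
q = Δh / Σ(b_i/K_i) = 10.4 / 4.343e+05 = 2.395e-05 m/day.
In each layer the seepage velocity is v_i = q/n_i, so the layer transit time is t_i = b_i·n_i / q:
  layer 1 (coarse sand): t_1 = 5.78 × 0.20 / 2.395e-05 = 48269 d
  layer 2 (clay): t_2 = 3.20 × 0.03 / 2.395e-05 = 4009 d
  layer 3 (fractured sandstone): t_3 = 13.9 × 0.08 / 2.395e-05 = 46432 d
  layer 4 (medium sand): t_4 = 9.82 × 0.31 / 2.395e-05 = 1.271e+05 d
Total t = Σ t_i = 2.258e+05 days = 618.3 years.

618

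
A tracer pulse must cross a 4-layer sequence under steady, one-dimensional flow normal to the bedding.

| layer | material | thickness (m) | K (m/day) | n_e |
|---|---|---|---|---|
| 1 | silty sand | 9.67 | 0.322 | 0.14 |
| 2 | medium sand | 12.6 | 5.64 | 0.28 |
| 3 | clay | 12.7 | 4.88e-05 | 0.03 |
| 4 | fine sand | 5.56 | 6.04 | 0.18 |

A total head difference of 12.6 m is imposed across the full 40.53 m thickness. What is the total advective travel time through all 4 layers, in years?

354

With flow normal to the layers, continuity requires the same specific discharge q through every layer.
Σ(b_i/K_i) = 9.67/0.322 + 12.6/5.64 + 12.7/4.88e-05 + 5.56/6.04 = 2.603e+05 d.
q = Δh / Σ(b_i/K_i) = 12.6 / 2.603e+05 = 4.841e-05 m/day.
In each layer the seepage velocity is v_i = q/n_i, so the layer transit time is t_i = b_i·n_i / q:
  layer 1 (silty sand): t_1 = 9.67 × 0.14 / 4.841e-05 = 27966 d
  layer 2 (medium sand): t_2 = 12.6 × 0.28 / 4.841e-05 = 72878 d
  layer 3 (clay): t_3 = 12.7 × 0.03 / 4.841e-05 = 7870 d
  layer 4 (fine sand): t_4 = 5.56 × 0.18 / 4.841e-05 = 20674 d
Total t = Σ t_i = 1.294e+05 days = 354.2 years.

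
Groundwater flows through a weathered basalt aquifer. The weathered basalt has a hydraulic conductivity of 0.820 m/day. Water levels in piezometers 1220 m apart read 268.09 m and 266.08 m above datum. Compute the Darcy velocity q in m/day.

Hydraulic gradient i = (268.09 − 266.08) / 1220 = 2.01 / 1220 = 0.001648.
Specific discharge q = K · i = 0.8200 × 0.001648 = 0.001351 m/day.

0.00135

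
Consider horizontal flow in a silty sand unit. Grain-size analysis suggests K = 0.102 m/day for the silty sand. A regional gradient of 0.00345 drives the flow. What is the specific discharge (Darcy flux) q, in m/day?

0.000352

Hydraulic gradient i = 0.00345.
Specific discharge q = K · i = 0.1020 × 0.003450 = 0.0003519 m/day.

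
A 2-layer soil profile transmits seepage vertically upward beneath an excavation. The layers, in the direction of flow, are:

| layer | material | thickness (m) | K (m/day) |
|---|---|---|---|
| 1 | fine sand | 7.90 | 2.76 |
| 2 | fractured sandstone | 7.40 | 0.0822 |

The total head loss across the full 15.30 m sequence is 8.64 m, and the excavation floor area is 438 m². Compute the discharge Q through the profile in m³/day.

Flow is perpendicular to layering, so the layers act in series and the equivalent K is the thickness-weighted harmonic mean.
Total thickness L = 7.90 + 7.40 = 15.30 m.
Σ(b_i/K_i) = 7.90/2.76 + 7.40/0.0822 = 92.89 d.
K_eq = L / Σ(b_i/K_i) = 15.30 / 92.89 = 0.1647 m/day.
Q = K_eq · A · (Δh/L) = 0.1647 × 438 × (8.64/15.30) = 40.74 m³/day.

40.7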